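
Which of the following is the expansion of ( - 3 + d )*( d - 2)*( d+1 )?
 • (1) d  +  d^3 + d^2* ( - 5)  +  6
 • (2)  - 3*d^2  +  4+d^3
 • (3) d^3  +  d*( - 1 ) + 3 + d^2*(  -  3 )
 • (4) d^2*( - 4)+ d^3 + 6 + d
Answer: 4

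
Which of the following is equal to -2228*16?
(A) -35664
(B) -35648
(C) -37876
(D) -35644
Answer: B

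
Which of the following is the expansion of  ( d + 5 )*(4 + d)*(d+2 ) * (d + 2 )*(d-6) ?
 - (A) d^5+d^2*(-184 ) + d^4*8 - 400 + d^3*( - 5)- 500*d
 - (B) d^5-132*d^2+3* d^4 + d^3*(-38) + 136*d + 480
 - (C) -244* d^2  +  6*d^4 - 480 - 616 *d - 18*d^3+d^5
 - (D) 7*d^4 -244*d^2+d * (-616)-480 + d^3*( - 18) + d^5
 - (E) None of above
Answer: D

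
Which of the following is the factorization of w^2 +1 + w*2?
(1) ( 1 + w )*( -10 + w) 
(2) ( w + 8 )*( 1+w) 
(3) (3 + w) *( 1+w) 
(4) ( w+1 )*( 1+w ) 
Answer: 4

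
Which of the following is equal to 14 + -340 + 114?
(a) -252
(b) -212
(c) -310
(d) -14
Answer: b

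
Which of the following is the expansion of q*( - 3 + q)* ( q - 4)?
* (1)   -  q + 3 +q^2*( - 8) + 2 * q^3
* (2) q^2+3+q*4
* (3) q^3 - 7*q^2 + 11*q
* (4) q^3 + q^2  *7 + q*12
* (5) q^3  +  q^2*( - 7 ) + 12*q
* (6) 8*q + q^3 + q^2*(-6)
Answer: 5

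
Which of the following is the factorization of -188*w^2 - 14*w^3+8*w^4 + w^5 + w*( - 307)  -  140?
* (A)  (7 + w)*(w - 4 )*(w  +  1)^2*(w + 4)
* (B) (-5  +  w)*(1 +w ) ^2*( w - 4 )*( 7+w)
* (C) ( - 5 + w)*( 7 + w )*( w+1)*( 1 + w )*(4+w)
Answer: C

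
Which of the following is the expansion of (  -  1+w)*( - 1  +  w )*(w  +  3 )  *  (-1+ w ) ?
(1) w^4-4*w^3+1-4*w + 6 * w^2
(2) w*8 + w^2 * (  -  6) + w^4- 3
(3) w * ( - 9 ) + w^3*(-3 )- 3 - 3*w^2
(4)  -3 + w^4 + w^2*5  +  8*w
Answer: 2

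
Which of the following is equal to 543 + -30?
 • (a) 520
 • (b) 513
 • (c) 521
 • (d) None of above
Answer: b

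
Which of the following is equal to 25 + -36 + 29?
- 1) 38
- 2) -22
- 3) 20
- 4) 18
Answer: 4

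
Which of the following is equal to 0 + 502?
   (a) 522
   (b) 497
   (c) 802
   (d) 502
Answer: d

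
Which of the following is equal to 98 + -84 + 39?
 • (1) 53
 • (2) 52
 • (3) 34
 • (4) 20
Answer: 1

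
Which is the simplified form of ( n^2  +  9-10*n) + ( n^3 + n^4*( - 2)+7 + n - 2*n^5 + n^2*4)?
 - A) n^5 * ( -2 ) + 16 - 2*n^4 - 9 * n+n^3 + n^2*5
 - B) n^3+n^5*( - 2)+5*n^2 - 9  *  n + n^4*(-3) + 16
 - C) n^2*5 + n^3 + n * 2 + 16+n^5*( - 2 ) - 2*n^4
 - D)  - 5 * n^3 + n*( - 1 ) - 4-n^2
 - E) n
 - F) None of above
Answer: A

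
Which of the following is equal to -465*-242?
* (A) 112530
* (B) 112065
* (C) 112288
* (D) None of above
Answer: A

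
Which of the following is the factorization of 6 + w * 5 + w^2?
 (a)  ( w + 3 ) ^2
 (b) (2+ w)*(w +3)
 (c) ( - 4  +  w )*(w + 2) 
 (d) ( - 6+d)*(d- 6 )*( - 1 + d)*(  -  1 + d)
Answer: b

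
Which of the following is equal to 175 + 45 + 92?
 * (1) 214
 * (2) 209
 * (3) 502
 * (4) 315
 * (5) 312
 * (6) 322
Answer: 5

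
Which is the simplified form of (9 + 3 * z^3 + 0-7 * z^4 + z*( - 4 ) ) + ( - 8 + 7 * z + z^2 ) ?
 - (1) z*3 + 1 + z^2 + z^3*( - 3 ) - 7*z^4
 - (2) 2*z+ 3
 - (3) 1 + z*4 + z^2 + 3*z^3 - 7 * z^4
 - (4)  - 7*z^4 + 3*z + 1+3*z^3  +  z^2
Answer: 4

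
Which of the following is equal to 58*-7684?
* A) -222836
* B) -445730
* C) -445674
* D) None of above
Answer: D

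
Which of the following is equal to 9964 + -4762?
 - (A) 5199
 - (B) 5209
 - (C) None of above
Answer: C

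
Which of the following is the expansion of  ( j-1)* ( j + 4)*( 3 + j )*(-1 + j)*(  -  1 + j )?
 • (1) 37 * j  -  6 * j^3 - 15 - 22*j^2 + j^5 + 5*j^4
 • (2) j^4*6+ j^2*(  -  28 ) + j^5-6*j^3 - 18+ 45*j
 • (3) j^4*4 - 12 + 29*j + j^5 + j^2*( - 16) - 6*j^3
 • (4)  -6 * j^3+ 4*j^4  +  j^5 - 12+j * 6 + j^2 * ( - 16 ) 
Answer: 3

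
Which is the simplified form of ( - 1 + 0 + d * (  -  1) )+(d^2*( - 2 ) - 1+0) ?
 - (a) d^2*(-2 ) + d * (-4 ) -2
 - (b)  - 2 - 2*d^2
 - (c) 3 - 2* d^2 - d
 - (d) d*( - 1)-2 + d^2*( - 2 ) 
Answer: d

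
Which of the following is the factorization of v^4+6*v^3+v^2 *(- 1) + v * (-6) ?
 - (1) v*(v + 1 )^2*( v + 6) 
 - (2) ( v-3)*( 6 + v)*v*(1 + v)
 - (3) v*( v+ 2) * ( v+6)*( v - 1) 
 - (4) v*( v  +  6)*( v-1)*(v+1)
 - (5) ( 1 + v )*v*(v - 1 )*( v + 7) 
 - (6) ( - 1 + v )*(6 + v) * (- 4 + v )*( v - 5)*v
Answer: 4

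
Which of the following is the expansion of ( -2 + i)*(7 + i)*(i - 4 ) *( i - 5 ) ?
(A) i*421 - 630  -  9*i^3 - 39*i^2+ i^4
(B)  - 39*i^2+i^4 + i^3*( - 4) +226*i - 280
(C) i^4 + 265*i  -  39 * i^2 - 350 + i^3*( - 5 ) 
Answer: B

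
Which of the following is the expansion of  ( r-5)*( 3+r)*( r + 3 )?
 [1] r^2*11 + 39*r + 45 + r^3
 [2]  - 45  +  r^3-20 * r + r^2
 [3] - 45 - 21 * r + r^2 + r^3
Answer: 3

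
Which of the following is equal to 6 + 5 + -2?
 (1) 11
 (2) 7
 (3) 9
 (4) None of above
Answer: 3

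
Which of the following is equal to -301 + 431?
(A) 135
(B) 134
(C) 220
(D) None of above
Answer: D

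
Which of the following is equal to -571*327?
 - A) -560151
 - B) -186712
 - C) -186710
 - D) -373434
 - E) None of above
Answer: E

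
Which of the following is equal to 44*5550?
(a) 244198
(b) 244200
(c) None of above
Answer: b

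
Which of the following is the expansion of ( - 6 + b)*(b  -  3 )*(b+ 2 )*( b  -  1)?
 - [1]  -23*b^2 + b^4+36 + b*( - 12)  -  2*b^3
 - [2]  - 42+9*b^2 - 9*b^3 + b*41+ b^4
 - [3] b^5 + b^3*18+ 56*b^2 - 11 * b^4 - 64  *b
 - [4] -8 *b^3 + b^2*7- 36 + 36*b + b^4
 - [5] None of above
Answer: 4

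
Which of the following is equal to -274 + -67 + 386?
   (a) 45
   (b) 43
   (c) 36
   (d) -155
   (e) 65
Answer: a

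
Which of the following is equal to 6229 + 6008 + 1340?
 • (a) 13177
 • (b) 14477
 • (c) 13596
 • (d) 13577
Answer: d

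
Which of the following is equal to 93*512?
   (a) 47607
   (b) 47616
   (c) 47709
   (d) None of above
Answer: b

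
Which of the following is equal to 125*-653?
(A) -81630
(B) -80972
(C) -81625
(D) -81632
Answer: C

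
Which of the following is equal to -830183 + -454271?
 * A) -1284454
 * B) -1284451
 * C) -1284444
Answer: A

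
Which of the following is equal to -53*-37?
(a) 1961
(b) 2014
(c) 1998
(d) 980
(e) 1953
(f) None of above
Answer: a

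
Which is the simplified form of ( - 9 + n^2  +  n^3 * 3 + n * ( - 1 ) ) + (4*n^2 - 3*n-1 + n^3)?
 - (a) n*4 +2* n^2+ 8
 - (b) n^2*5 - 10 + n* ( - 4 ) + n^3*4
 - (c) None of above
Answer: b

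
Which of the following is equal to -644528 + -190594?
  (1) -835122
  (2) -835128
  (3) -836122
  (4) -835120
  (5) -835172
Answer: 1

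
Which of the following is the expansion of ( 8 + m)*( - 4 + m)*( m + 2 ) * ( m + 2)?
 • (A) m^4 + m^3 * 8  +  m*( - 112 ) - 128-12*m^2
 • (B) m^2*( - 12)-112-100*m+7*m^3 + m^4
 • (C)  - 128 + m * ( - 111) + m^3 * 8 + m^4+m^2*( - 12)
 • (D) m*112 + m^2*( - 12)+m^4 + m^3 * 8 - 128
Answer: A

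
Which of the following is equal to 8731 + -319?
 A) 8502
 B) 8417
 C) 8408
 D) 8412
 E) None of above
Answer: D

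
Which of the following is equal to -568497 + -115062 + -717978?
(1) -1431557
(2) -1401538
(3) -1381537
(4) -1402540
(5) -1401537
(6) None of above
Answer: 5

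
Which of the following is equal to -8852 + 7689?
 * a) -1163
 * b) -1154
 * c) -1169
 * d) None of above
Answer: a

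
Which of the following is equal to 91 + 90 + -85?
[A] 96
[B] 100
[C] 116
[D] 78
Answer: A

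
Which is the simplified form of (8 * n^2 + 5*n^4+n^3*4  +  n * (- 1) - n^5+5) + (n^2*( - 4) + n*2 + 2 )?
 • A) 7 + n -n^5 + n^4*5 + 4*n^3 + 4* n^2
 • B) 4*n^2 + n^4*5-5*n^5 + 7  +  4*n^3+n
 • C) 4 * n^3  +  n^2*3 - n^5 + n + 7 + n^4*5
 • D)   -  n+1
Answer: A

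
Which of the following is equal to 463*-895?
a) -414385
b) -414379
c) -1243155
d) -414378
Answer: a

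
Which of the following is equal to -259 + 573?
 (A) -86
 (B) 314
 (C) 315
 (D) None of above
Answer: B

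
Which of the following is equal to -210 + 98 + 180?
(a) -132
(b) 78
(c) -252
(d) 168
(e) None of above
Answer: e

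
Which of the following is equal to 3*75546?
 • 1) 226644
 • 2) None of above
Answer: 2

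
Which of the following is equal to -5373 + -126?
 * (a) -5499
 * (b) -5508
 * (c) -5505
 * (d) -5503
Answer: a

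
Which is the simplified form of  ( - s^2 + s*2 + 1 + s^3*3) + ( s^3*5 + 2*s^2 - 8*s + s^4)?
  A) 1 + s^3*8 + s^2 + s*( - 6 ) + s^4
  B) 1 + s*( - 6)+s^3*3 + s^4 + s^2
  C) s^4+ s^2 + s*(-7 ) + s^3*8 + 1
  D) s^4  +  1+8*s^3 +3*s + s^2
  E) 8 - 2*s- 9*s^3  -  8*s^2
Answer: A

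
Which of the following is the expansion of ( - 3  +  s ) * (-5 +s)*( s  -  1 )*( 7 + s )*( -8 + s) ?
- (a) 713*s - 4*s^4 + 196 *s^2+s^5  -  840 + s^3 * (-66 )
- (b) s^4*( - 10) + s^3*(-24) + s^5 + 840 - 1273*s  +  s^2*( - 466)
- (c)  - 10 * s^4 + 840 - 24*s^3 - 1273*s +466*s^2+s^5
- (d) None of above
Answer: c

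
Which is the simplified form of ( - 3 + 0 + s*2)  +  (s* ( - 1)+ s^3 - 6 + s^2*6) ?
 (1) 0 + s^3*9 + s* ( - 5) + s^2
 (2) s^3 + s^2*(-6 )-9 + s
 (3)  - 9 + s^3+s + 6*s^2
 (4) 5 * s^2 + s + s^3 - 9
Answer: 3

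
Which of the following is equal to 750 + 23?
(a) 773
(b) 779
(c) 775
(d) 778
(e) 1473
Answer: a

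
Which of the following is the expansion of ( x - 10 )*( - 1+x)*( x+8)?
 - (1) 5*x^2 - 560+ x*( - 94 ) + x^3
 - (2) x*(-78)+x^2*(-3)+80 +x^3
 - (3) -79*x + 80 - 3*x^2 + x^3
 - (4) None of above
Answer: 2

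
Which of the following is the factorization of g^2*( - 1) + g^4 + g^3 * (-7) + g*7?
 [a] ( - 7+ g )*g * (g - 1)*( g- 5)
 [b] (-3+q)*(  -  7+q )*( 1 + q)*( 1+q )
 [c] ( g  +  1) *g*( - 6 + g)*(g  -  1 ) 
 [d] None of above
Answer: d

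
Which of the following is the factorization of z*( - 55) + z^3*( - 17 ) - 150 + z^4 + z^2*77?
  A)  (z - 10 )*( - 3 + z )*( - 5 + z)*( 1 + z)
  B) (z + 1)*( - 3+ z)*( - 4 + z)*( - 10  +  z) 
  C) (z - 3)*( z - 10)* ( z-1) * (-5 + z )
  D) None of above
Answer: A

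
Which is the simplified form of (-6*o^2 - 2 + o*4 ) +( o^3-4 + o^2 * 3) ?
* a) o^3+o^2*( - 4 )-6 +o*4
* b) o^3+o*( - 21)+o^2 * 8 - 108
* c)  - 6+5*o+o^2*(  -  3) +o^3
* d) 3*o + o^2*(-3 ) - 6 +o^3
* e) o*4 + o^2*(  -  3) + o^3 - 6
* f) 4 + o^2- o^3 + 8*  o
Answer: e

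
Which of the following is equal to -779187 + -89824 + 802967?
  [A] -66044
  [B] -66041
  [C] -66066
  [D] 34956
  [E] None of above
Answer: A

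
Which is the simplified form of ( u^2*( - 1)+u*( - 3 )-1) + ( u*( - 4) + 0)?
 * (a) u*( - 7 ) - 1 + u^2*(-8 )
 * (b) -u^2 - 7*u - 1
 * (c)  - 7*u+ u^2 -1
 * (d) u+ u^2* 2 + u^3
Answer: b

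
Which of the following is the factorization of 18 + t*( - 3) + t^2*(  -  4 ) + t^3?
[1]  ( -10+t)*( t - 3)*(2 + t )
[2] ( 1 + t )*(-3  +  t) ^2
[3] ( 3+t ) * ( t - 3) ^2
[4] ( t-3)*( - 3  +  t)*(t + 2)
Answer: 4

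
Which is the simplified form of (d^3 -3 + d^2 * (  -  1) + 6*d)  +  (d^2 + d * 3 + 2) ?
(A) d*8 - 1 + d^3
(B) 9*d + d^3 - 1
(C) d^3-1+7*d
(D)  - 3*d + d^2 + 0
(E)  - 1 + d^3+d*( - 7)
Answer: B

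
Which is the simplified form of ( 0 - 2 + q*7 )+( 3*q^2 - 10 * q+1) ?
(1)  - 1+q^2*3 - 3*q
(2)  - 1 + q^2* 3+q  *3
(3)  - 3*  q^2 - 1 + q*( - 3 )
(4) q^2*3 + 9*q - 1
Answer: 1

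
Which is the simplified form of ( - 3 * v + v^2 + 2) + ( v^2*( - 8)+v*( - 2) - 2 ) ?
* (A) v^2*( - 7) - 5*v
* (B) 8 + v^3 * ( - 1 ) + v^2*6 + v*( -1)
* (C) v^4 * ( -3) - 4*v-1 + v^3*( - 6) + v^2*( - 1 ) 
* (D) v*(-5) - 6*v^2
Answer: A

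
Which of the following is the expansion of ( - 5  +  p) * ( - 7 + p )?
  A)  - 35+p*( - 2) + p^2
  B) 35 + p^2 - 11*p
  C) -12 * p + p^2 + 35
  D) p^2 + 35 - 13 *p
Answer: C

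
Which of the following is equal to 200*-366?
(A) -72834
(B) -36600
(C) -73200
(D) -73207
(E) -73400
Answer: C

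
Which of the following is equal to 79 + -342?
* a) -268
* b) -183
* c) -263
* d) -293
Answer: c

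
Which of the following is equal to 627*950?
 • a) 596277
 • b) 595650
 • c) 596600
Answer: b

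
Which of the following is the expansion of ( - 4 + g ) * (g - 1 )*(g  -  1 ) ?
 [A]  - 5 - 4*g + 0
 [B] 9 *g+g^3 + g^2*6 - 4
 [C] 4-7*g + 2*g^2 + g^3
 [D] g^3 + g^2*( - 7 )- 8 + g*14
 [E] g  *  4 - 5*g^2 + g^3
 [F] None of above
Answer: F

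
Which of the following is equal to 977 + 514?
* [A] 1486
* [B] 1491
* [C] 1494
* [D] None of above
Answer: B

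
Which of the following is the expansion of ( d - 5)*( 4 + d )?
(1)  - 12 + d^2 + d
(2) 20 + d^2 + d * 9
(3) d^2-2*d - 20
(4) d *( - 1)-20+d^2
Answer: 4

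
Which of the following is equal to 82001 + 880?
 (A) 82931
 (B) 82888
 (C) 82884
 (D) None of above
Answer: D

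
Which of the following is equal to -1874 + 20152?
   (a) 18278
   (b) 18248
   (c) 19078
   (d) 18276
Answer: a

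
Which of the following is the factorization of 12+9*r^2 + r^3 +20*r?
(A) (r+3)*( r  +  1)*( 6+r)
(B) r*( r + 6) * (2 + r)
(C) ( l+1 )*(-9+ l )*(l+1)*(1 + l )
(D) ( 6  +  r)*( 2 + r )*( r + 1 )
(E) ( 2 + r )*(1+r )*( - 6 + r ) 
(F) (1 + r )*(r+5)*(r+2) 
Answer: D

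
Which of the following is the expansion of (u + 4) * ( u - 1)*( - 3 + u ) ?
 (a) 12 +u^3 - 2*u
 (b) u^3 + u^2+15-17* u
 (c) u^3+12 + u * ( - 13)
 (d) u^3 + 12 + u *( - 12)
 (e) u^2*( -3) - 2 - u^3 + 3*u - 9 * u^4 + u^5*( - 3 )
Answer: c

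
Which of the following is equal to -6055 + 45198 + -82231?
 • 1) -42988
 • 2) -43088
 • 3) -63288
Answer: 2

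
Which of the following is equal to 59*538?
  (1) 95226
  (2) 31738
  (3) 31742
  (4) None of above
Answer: 3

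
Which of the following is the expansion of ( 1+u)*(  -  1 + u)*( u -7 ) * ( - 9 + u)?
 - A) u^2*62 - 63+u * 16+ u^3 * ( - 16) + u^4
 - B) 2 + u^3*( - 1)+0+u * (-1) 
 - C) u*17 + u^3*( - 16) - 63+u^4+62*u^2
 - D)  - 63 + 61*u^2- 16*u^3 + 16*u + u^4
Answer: A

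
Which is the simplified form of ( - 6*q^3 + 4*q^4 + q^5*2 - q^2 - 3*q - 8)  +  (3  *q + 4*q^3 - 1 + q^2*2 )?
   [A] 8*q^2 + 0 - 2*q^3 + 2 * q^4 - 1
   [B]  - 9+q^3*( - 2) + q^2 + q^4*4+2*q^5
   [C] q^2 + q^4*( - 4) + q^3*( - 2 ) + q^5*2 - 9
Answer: B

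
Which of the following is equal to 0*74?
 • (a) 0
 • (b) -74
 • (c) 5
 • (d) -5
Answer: a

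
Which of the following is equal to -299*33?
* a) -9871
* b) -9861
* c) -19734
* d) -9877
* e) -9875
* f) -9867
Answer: f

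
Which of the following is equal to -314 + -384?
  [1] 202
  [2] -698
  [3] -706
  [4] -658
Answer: 2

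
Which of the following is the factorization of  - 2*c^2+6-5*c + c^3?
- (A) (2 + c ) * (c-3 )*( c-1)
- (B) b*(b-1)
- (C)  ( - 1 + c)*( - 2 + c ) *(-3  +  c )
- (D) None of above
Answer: A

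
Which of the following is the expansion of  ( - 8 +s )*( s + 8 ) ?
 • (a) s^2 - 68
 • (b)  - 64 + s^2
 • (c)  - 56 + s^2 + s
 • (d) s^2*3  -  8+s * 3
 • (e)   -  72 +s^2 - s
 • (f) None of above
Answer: b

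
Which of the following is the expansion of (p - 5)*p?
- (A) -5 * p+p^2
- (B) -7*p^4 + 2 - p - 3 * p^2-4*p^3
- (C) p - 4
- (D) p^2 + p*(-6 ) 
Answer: A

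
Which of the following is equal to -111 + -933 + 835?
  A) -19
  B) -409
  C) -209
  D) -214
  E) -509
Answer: C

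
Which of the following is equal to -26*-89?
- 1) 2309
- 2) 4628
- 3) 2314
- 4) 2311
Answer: 3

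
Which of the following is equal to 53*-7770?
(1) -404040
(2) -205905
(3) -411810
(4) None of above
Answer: 3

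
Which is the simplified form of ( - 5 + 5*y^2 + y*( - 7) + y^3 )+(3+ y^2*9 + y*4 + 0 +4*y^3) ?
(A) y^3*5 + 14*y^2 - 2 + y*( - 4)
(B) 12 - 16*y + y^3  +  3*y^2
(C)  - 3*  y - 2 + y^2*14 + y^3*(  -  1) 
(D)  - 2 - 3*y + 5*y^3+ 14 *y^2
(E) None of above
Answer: D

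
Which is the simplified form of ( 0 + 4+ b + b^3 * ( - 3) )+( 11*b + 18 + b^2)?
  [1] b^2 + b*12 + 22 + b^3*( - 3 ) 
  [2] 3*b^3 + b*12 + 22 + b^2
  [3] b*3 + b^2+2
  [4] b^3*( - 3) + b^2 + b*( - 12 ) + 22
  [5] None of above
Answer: 1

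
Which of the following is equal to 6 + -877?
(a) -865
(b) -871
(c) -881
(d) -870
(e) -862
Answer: b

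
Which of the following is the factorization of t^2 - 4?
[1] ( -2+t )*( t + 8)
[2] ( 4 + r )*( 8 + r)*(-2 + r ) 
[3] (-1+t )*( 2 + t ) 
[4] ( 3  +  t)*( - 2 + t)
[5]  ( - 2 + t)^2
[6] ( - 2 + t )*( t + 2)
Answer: 6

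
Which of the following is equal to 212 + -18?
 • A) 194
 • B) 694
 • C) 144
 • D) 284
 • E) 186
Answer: A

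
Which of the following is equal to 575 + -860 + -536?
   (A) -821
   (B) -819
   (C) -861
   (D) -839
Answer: A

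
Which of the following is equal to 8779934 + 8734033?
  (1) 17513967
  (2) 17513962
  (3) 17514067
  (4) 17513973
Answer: 1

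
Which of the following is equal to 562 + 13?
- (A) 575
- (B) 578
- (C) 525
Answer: A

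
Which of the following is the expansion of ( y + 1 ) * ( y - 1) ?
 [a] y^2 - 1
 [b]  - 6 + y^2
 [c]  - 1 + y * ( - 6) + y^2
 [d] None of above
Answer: a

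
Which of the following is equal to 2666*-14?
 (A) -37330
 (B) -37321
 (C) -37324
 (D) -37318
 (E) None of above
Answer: C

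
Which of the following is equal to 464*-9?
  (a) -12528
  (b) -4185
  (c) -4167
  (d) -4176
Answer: d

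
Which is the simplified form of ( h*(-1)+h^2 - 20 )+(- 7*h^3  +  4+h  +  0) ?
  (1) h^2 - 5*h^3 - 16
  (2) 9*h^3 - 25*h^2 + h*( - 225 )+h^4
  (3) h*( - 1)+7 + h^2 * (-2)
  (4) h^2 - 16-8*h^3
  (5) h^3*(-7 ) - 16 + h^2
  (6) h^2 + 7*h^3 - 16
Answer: 5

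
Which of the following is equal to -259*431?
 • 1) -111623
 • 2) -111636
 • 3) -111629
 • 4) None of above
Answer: 3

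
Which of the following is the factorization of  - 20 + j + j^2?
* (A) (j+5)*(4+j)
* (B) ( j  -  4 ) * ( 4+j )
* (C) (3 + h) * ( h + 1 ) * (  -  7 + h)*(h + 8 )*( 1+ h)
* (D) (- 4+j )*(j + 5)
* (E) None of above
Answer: D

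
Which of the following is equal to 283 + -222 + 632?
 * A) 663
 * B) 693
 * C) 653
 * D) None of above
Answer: B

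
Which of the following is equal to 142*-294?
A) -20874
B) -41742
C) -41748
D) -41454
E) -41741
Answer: C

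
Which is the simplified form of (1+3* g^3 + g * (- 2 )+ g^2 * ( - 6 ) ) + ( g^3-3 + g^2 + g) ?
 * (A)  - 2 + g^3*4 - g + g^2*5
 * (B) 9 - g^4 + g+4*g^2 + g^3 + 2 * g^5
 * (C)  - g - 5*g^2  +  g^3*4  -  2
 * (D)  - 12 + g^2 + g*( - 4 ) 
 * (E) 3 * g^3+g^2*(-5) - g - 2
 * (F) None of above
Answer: C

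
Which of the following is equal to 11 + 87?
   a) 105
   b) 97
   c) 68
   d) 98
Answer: d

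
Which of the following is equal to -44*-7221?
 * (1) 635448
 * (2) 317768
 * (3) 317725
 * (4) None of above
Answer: 4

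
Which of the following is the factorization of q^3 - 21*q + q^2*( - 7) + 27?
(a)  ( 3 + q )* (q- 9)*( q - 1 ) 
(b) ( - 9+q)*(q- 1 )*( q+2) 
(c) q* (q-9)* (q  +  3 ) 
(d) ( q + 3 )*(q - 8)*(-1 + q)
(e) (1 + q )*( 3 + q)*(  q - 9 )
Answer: a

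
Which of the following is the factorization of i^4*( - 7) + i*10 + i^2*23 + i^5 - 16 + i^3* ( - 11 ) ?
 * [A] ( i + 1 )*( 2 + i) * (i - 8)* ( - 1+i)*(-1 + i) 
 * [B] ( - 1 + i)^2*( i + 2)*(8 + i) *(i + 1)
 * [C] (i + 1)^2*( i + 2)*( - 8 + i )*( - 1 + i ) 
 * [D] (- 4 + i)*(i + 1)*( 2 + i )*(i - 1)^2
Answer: A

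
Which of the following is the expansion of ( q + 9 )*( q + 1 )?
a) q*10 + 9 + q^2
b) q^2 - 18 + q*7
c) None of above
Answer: a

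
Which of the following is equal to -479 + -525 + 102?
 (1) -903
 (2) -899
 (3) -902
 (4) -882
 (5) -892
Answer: 3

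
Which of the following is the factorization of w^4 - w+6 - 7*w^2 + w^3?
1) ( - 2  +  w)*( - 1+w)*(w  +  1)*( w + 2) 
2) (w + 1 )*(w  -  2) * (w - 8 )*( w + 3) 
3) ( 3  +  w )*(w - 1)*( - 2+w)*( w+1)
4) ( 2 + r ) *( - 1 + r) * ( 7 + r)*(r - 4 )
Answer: 3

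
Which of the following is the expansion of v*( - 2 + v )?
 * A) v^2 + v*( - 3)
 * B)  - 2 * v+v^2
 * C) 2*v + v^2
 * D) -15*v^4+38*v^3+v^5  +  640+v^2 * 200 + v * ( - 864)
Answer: B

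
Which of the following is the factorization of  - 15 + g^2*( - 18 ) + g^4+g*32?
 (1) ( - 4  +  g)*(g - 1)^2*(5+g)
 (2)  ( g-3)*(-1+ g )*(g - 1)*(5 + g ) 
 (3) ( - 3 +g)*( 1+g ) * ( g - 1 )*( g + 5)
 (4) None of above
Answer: 2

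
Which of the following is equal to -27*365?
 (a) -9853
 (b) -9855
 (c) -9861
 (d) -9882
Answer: b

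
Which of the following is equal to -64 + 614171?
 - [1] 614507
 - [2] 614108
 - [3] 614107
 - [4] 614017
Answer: 3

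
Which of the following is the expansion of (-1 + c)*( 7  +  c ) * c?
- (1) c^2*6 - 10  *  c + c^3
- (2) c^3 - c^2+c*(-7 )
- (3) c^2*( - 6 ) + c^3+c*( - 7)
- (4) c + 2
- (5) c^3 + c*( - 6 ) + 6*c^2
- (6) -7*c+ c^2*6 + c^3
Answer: 6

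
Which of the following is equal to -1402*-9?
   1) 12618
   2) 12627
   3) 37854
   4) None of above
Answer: 1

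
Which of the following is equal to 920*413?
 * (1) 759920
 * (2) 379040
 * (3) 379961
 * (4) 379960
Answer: 4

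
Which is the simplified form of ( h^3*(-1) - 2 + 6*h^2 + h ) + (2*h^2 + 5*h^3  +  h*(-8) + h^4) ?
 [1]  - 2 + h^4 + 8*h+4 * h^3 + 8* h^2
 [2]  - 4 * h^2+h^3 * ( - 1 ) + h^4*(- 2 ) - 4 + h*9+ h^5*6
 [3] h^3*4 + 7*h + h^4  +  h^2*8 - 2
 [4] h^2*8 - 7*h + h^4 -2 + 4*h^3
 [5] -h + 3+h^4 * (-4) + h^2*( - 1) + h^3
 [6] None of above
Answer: 4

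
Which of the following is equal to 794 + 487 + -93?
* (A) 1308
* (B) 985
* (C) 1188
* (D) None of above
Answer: C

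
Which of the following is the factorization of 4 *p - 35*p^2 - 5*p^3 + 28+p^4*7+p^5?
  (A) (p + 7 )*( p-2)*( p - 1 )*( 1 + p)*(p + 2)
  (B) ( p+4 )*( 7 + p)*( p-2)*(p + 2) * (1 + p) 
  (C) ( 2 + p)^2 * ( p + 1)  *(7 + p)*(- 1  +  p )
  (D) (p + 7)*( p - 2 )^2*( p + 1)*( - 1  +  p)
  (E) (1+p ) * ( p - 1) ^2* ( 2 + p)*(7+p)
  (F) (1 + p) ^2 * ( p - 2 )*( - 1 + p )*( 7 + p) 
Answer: A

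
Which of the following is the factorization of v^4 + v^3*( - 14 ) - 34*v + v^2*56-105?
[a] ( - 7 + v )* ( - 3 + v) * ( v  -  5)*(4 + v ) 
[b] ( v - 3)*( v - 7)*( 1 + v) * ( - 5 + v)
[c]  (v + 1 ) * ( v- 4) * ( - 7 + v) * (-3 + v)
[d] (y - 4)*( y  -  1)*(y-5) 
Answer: b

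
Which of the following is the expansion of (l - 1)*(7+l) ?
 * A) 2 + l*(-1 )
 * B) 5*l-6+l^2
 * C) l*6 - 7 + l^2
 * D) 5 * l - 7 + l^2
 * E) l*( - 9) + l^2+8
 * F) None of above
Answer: C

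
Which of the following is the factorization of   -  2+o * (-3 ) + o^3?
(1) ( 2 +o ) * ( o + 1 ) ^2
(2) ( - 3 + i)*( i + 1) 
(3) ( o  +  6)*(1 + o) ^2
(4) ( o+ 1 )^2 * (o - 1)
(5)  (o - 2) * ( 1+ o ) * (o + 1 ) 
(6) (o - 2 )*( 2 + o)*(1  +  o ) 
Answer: 5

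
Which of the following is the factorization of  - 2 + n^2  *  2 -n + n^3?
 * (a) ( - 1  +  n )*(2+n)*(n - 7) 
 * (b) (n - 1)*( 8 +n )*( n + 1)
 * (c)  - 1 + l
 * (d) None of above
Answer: d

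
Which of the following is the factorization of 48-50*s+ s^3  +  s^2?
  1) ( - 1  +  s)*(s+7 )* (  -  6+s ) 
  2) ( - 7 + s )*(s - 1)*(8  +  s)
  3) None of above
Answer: 3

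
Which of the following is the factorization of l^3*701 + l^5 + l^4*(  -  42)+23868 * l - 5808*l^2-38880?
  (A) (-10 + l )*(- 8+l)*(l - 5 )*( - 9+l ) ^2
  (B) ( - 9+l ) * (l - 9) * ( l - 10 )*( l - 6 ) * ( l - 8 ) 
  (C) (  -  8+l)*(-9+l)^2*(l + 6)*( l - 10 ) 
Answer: B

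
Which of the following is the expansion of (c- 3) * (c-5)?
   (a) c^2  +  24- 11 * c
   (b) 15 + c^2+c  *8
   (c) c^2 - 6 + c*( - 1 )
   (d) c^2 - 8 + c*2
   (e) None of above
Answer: e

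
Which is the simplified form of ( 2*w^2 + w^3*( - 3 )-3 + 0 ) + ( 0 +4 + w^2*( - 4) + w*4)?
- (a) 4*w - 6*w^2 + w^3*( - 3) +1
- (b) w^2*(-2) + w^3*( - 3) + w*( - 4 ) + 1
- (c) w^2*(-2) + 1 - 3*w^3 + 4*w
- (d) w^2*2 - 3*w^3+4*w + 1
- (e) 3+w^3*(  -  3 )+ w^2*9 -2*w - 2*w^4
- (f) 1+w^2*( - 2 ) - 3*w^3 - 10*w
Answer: c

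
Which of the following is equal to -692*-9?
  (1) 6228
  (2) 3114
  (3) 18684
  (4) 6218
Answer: 1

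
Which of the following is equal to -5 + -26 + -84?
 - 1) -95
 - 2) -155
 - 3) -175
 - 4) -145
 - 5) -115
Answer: 5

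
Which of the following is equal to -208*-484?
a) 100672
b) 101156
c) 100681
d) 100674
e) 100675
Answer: a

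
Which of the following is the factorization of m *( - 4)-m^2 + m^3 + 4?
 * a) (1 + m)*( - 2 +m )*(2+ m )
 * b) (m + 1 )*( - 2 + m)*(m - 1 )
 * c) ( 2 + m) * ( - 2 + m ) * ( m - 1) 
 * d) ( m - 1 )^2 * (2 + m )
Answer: c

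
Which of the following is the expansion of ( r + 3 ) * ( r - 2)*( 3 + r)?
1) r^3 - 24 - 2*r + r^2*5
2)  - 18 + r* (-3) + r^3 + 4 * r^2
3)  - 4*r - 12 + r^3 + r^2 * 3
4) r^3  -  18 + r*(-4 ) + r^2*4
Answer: 2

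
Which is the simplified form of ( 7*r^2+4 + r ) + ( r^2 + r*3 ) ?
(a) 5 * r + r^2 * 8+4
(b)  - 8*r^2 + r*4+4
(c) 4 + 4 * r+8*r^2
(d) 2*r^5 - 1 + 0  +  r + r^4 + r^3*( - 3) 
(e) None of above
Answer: c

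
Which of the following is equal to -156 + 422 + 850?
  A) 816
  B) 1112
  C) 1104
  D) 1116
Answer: D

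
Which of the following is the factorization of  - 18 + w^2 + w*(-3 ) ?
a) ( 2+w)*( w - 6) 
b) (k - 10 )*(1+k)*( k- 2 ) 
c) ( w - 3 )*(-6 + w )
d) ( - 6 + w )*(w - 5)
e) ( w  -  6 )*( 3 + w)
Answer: e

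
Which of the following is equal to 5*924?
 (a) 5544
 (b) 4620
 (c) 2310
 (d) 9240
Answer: b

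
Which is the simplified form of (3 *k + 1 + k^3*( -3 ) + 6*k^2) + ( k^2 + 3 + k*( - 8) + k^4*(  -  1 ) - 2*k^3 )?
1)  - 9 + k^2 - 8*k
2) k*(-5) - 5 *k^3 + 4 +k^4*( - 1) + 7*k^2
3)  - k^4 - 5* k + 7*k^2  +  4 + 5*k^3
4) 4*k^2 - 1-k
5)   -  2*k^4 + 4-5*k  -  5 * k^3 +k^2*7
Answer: 2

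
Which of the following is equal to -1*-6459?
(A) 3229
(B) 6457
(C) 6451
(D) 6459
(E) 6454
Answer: D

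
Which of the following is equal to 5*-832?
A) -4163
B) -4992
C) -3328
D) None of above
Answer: D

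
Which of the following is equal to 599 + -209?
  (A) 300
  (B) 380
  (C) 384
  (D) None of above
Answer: D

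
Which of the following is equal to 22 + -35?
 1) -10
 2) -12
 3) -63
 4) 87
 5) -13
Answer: 5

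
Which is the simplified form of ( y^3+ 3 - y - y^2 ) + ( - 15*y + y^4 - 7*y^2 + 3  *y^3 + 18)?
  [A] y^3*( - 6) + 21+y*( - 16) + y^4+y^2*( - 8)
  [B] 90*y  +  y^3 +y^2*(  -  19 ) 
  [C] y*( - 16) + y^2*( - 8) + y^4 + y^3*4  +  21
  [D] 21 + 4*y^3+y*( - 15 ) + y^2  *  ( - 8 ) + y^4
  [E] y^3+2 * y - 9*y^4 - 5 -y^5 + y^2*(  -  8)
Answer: C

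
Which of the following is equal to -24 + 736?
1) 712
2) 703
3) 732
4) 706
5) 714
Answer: 1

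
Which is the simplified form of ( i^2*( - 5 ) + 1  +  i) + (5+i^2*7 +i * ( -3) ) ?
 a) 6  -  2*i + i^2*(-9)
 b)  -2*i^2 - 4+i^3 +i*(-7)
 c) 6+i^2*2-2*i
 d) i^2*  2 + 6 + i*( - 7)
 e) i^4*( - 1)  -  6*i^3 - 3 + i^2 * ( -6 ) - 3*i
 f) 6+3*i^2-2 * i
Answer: c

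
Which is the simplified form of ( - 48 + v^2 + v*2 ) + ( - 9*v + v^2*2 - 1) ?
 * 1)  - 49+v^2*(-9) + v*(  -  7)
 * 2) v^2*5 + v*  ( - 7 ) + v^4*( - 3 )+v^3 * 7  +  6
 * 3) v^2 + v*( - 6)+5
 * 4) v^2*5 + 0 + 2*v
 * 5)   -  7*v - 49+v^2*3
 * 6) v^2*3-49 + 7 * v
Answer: 5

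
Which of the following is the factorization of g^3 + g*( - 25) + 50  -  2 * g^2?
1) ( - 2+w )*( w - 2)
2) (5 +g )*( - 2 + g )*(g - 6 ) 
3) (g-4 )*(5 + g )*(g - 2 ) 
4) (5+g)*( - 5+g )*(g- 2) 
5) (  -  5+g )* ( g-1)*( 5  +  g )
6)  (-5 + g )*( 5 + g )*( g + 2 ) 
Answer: 4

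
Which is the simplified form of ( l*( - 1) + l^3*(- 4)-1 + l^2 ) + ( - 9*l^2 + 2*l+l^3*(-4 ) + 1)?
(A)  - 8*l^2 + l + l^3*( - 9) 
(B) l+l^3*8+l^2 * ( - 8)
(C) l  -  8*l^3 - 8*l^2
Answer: C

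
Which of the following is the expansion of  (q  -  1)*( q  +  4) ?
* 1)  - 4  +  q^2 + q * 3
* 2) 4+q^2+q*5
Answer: 1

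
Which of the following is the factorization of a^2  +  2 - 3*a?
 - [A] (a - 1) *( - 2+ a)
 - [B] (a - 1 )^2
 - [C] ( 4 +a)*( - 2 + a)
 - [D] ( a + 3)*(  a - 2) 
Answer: A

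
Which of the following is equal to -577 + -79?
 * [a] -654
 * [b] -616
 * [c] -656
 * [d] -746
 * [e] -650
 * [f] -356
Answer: c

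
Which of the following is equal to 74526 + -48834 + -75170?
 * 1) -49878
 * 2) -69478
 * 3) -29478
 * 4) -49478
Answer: 4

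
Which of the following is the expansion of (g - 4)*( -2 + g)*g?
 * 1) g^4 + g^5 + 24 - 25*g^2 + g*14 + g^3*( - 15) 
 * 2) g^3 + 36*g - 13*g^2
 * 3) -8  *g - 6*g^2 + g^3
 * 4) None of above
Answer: 4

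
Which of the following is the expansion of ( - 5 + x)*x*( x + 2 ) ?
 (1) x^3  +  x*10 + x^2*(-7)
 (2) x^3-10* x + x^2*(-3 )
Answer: 2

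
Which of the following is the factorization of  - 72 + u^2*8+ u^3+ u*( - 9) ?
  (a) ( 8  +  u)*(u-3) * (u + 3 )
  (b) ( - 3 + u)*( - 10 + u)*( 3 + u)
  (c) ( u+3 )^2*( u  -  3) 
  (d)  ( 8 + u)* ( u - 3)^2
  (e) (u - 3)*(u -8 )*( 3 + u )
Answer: a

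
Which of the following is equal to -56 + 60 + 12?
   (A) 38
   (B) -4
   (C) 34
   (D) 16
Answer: D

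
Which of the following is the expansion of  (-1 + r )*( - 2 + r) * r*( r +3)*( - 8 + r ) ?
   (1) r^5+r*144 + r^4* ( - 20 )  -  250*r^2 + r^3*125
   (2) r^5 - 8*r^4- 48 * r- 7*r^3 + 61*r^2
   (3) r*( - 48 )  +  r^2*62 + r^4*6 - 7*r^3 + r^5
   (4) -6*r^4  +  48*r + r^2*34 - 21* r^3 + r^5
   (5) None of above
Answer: 5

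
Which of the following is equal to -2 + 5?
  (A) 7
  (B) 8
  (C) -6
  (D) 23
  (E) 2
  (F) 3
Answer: F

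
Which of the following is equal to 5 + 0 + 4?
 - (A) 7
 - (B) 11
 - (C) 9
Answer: C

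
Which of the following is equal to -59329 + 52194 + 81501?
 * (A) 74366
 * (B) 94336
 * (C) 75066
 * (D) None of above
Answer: A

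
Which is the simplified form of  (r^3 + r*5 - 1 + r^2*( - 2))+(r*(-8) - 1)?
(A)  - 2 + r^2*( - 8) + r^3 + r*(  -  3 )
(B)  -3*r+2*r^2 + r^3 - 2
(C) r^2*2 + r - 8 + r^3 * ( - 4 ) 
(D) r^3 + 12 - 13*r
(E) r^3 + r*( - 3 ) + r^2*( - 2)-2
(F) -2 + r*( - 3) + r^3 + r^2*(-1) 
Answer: E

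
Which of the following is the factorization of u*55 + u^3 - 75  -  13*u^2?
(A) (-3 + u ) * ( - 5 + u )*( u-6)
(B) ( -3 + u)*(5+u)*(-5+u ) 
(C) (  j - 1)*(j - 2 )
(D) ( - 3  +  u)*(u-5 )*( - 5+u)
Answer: D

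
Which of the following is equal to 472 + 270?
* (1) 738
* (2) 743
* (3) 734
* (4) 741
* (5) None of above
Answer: 5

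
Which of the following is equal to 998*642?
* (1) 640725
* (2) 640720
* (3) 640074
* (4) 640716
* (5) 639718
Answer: 4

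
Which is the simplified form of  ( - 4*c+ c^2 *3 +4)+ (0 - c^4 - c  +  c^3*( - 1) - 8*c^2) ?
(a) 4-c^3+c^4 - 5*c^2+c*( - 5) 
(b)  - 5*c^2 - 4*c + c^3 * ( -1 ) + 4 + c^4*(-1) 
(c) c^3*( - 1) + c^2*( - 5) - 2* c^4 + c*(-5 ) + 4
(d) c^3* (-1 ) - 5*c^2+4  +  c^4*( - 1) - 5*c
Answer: d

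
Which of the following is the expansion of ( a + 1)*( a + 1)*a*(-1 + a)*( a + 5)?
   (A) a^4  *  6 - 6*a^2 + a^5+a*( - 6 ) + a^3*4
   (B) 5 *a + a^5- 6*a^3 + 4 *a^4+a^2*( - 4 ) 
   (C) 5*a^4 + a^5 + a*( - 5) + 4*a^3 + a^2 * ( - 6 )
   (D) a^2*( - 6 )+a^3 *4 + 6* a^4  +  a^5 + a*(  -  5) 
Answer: D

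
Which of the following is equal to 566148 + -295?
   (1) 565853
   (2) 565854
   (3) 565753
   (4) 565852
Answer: 1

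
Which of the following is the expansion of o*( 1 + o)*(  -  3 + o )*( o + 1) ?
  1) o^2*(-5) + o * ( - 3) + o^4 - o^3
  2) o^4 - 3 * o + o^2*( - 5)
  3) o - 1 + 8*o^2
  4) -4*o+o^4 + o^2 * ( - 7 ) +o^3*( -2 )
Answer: 1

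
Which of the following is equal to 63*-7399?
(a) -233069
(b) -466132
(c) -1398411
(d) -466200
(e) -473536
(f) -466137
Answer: f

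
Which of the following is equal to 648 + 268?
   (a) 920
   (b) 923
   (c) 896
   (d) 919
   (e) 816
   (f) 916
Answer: f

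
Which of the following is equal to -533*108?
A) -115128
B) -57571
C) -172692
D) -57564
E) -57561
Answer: D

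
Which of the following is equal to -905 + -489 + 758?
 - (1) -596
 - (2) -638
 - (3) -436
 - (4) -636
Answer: 4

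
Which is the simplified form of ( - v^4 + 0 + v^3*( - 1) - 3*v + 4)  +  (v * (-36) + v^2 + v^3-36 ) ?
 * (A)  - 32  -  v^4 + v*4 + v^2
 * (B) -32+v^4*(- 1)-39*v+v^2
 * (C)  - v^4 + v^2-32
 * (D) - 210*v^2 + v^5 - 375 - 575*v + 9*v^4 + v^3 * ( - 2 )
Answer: B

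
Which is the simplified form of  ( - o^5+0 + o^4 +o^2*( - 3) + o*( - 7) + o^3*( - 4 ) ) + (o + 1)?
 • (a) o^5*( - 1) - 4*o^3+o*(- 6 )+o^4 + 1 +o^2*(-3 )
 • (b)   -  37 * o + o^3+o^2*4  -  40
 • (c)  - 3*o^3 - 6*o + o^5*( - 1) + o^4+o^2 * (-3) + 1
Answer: a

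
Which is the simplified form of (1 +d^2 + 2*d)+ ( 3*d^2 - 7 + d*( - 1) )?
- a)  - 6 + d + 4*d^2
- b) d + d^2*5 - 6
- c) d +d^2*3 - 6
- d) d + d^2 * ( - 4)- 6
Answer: a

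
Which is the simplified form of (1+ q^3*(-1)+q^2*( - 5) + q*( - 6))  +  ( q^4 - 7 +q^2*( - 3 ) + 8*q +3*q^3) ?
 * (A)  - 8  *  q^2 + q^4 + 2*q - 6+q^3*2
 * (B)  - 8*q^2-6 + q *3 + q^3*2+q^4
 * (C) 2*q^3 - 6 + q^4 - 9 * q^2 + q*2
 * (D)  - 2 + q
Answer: A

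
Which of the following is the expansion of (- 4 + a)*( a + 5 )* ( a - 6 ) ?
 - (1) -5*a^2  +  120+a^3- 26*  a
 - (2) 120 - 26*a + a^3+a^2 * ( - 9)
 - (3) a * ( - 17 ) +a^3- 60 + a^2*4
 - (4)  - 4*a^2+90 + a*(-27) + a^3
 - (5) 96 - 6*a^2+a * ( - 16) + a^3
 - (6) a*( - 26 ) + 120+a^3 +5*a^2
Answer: 1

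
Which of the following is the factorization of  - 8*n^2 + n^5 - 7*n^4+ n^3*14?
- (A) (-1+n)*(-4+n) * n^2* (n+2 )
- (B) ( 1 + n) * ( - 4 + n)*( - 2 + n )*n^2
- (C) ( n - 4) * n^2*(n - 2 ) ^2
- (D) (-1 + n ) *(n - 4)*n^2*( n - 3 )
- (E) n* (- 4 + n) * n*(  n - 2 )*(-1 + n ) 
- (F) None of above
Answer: E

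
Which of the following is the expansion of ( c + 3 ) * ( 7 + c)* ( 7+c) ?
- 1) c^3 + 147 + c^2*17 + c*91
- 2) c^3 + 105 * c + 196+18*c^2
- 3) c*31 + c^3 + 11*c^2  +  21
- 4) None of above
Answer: 1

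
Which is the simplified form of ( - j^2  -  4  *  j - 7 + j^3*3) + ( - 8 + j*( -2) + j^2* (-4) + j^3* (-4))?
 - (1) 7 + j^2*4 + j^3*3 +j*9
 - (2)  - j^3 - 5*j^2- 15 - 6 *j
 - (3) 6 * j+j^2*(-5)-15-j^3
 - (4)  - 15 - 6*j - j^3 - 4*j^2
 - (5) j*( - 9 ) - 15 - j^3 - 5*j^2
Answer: 2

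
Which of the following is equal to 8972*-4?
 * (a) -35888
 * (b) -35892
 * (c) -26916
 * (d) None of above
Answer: a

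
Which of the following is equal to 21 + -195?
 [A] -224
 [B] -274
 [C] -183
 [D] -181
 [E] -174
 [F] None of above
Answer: E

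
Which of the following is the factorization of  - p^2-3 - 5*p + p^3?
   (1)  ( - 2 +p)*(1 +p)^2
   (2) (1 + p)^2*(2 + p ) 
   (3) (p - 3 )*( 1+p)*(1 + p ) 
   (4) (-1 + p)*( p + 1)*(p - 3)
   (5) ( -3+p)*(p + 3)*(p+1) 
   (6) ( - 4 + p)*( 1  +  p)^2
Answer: 3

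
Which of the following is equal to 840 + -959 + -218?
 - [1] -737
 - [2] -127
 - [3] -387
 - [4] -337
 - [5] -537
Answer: 4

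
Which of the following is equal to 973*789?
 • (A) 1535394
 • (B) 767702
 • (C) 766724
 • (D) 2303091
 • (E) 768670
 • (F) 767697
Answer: F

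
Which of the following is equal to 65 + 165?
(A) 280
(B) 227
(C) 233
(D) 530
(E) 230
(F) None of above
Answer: E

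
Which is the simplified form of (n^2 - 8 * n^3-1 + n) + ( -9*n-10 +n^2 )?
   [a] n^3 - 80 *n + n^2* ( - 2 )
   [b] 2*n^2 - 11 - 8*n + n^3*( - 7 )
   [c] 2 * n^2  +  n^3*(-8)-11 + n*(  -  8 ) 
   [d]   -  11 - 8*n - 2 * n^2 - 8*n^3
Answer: c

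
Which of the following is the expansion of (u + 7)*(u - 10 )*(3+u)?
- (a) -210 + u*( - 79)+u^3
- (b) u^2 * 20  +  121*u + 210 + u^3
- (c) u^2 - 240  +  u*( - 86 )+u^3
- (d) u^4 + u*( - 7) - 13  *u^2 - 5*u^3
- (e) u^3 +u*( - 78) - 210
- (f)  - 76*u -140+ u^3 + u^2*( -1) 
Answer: a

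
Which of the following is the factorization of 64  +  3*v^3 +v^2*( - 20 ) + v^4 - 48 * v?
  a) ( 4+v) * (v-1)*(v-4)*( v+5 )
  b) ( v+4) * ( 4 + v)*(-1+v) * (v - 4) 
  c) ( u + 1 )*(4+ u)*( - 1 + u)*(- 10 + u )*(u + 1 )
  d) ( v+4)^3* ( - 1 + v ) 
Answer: b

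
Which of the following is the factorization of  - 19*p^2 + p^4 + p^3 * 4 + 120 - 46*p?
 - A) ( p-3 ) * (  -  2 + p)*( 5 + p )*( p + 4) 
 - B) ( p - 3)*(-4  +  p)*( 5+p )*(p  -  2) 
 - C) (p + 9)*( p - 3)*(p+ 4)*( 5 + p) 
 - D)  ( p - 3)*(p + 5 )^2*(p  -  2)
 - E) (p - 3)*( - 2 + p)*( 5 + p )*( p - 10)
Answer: A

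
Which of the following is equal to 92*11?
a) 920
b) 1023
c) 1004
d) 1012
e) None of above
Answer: d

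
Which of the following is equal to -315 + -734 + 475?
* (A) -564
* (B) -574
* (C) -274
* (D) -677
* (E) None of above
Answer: B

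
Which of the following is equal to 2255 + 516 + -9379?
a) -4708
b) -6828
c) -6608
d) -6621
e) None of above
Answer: c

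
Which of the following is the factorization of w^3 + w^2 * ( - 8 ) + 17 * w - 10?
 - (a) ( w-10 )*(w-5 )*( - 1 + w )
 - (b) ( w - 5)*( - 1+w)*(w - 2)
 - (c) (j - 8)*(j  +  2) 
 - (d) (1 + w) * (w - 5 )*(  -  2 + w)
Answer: b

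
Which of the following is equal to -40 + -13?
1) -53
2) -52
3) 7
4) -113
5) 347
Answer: 1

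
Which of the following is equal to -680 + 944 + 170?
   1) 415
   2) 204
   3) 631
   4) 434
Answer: 4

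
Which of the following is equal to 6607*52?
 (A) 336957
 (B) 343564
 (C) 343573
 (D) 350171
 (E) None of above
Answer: B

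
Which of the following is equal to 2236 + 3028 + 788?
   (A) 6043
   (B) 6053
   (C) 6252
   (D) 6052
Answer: D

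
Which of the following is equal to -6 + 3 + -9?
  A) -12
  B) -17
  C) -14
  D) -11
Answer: A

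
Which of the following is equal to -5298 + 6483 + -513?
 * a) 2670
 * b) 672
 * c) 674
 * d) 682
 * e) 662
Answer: b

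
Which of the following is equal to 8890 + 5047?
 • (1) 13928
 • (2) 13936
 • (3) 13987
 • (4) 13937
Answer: 4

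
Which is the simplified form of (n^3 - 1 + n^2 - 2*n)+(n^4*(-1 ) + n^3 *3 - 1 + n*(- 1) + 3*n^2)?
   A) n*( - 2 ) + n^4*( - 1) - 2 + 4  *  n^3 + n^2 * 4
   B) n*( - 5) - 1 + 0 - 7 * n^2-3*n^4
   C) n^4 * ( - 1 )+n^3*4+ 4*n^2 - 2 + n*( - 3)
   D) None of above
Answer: C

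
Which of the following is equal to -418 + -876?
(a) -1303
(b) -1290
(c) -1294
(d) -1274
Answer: c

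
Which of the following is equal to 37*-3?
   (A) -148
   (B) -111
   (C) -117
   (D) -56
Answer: B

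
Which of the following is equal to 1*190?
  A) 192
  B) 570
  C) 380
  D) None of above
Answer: D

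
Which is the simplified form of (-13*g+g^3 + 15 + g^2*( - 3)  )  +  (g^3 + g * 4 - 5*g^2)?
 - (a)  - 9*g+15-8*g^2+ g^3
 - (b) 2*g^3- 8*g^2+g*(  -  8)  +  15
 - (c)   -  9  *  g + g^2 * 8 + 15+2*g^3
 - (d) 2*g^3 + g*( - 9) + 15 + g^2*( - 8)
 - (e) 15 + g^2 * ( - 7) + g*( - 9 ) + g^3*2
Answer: d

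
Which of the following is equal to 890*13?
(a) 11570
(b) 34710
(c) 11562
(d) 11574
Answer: a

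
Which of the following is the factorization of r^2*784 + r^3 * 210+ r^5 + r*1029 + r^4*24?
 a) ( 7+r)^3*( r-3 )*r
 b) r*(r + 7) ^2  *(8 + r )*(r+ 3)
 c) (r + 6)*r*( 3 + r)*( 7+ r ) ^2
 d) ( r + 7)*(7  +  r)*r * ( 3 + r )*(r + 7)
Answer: d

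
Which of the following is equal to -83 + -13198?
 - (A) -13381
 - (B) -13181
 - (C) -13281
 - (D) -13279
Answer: C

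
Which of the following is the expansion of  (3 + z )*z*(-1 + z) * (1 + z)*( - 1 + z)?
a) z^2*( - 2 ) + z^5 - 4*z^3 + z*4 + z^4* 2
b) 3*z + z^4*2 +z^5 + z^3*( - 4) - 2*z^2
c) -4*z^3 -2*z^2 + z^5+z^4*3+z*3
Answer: b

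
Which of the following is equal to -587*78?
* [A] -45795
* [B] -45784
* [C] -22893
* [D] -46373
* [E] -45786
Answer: E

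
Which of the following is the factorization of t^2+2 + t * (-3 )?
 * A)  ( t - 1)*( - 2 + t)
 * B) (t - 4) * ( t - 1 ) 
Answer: A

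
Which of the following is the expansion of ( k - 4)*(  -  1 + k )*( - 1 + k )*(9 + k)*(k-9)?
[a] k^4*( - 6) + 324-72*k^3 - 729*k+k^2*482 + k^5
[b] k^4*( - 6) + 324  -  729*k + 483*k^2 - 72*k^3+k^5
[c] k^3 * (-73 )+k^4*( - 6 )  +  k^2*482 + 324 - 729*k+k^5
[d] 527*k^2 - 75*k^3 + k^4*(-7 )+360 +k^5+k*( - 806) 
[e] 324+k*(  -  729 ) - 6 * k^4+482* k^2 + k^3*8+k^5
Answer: a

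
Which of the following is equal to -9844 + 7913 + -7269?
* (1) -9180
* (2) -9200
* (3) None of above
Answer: 2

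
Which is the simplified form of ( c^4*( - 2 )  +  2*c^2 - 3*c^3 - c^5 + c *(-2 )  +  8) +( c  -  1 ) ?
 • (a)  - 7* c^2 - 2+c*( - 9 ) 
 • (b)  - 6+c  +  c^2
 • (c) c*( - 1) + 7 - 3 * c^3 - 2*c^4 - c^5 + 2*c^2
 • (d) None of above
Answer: c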